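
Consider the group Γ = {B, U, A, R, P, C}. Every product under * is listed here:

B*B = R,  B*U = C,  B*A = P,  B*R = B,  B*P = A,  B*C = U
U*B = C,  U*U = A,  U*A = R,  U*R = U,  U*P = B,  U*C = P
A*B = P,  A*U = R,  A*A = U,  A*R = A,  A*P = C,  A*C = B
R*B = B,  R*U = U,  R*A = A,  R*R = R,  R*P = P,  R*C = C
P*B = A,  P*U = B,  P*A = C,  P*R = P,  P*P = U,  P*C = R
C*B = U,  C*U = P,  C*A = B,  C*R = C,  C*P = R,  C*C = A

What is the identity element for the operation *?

The identity e satisfies e * x = x for all x, so its row in the table reproduces the column headers.
Row R reads: B, U, A, R, P, C — exactly the header order. So R is the identity.

R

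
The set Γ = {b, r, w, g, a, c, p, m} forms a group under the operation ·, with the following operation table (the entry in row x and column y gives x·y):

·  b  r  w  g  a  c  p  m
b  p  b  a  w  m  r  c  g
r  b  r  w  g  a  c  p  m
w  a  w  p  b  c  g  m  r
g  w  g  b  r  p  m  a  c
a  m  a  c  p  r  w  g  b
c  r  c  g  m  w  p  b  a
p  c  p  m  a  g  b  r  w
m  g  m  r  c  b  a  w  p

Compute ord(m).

The identity element is r (its row matches the header).
m^1 = m
m^2 = m·m = p
m^3 = p·m = w
m^4 = w·m = r
The first power of m equal to the identity is m^4, so ord(m) = 4.
(Structurally, Γ here is isomorphic to Z_2 x Z_4.)

4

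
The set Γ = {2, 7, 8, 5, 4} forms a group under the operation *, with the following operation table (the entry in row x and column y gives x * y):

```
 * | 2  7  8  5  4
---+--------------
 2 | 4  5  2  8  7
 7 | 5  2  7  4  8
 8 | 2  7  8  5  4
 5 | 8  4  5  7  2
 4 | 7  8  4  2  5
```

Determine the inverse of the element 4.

First locate the identity: row 8 matches the header, so 8 is the identity.
Scan row 4 for 8: 4 * 7 = 8. Hence 4^(-1) = 7.

7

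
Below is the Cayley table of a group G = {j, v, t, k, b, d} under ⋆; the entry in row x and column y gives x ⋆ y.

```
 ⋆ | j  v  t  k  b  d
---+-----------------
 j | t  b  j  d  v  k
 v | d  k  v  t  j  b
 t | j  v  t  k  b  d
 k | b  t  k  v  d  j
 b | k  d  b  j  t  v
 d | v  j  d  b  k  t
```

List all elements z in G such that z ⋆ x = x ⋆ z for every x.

An element z is central iff its row equals its column in the table.
For j: j ⋆ v = b ≠ d = v ⋆ j, so j ∉ Z.
Checking each element this way leaves Z(G) = {t}.

{t}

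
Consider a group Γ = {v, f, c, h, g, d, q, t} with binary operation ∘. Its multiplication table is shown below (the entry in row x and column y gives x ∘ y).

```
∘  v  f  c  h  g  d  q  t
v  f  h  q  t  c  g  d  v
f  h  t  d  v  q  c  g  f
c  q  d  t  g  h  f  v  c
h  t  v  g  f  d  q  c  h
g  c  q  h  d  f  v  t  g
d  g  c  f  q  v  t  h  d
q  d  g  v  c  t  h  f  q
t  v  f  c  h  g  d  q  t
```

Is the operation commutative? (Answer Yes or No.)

Check whether the table is symmetric across its main diagonal.
Every entry (row x, col y) equals the entry (row y, col x), so Γ is abelian.
(In fact Γ ≅ Z_2 x Z_4.)

Yes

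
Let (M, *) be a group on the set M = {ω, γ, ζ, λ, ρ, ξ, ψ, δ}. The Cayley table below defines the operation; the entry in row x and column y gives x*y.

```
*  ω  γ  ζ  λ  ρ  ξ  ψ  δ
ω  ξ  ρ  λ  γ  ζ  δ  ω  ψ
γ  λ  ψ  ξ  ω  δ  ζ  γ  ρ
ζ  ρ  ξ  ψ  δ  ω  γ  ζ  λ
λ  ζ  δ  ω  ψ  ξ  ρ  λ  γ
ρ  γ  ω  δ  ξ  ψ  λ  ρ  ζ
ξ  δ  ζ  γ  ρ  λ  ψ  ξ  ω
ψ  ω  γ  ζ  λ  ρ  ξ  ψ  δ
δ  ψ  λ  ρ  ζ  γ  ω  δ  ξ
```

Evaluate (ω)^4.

ω^1 = ω
ω^2 = ω*ω = ξ
ω^3 = ξ*ω = δ
ω^4 = δ*ω = ψ
(Structurally, M here is isomorphic to the dihedral group D_4.)

ψ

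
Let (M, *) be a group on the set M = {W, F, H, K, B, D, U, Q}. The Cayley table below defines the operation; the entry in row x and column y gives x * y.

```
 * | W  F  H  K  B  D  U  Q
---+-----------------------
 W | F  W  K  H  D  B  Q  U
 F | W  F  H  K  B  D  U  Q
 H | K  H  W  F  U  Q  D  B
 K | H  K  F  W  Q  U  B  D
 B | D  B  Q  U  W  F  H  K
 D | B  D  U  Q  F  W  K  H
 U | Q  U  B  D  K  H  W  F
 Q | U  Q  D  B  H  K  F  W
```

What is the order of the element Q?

4

The identity element is F (its row matches the header).
Q^1 = Q
Q^2 = Q * Q = W
Q^3 = W * Q = U
Q^4 = U * Q = F
The first power of Q equal to the identity is Q^4, so ord(Q) = 4.
(Structurally, M here is isomorphic to the quaternion group Q_8.)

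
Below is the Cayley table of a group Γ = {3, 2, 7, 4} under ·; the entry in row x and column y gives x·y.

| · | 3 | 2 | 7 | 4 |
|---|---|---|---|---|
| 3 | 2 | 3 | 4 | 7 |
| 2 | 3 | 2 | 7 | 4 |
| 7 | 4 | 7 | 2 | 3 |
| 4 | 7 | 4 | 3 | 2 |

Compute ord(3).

The identity element is 2 (its row matches the header).
3^1 = 3
3^2 = 3·3 = 2
The first power of 3 equal to the identity is 3^2, so ord(3) = 2.

2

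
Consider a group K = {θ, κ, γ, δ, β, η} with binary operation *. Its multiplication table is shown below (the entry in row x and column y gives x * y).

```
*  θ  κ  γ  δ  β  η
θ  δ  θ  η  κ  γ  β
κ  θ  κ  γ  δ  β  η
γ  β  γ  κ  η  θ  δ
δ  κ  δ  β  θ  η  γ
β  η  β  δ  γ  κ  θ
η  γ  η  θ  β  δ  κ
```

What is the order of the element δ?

3

The identity element is κ (its row matches the header).
δ^1 = δ
δ^2 = δ * δ = θ
δ^3 = θ * δ = κ
The first power of δ equal to the identity is δ^3, so ord(δ) = 3.
(Structurally, K here is isomorphic to the symmetric group S_3.)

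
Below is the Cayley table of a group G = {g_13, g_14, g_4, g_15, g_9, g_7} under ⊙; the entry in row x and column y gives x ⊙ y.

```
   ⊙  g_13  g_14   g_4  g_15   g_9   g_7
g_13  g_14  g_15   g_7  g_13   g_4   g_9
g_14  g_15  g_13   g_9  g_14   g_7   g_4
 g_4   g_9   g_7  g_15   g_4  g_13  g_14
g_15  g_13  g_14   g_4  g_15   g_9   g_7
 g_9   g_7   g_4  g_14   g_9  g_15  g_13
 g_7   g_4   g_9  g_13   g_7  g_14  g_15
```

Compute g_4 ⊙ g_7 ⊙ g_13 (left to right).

g_4 ⊙ g_7 = g_14
g_14 ⊙ g_13 = g_15

g_15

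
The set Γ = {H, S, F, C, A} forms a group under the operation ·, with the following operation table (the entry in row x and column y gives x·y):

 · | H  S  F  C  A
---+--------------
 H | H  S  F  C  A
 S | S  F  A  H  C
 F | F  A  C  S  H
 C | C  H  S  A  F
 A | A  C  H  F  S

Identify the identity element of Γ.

The identity e satisfies e·x = x for all x, so its row in the table reproduces the column headers.
Row H reads: H, S, F, C, A — exactly the header order. So H is the identity.

H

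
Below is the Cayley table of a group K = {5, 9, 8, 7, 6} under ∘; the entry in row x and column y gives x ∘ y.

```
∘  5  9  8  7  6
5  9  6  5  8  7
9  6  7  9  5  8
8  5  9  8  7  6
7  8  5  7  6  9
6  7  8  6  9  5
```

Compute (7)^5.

7^1 = 7
7^2 = 7 ∘ 7 = 6
7^3 = 6 ∘ 7 = 9
7^4 = 9 ∘ 7 = 5
7^5 = 5 ∘ 7 = 8
(Structurally, K here is isomorphic to the cyclic group Z_5.)

8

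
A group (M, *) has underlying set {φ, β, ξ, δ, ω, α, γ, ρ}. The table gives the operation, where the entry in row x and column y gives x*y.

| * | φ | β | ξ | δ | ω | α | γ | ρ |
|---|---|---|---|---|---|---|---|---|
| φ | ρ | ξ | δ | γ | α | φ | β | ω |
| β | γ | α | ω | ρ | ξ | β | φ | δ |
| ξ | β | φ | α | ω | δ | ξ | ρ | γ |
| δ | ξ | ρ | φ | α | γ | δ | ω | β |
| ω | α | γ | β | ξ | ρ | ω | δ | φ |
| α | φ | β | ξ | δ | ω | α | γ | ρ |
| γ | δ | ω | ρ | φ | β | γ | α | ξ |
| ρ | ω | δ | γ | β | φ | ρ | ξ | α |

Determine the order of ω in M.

4

The identity element is α (its row matches the header).
ω^1 = ω
ω^2 = ω*ω = ρ
ω^3 = ρ*ω = φ
ω^4 = φ*ω = α
The first power of ω equal to the identity is ω^4, so ord(ω) = 4.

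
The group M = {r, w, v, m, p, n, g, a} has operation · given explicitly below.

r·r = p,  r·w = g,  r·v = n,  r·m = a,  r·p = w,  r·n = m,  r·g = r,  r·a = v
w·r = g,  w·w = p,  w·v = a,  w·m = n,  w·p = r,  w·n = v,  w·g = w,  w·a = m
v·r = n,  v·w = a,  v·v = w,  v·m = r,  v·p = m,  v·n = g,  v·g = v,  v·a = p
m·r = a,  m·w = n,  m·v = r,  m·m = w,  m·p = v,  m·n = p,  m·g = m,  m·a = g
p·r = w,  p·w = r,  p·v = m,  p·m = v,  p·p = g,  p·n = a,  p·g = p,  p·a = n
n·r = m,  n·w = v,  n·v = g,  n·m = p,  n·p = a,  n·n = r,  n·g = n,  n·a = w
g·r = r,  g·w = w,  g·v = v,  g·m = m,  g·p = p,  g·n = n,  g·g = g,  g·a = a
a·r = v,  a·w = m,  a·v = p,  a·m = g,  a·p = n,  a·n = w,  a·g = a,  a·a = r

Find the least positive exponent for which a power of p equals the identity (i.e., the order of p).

The identity element is g (its row matches the header).
p^1 = p
p^2 = p·p = g
The first power of p equal to the identity is p^2, so ord(p) = 2.

2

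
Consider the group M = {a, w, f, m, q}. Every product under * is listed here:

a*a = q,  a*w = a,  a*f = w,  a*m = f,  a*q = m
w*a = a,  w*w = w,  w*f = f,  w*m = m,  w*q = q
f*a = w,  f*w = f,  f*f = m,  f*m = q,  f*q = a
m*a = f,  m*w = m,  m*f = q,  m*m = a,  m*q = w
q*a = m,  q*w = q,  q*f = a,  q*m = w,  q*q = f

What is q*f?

Read row q, column f: q*f = a.

a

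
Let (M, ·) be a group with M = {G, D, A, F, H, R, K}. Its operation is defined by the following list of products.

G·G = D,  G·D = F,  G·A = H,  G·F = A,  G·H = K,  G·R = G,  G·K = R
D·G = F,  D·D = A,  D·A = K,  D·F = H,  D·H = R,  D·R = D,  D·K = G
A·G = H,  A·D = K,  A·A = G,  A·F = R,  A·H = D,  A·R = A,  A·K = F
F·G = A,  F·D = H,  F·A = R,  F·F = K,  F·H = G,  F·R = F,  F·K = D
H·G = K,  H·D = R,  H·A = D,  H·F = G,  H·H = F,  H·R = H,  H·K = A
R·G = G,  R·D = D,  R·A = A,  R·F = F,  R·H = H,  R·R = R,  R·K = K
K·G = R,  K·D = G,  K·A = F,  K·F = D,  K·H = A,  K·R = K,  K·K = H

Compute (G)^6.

K

G^1 = G
G^2 = G·G = D
G^3 = D·G = F
G^4 = F·G = A
G^5 = A·G = H
G^6 = H·G = K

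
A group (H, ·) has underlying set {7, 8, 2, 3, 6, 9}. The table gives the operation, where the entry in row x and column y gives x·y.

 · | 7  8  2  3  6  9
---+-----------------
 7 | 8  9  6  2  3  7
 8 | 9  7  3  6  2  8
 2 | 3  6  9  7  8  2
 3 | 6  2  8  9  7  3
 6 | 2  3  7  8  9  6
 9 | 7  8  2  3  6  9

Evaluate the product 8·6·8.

8·6 = 2
2·8 = 6

6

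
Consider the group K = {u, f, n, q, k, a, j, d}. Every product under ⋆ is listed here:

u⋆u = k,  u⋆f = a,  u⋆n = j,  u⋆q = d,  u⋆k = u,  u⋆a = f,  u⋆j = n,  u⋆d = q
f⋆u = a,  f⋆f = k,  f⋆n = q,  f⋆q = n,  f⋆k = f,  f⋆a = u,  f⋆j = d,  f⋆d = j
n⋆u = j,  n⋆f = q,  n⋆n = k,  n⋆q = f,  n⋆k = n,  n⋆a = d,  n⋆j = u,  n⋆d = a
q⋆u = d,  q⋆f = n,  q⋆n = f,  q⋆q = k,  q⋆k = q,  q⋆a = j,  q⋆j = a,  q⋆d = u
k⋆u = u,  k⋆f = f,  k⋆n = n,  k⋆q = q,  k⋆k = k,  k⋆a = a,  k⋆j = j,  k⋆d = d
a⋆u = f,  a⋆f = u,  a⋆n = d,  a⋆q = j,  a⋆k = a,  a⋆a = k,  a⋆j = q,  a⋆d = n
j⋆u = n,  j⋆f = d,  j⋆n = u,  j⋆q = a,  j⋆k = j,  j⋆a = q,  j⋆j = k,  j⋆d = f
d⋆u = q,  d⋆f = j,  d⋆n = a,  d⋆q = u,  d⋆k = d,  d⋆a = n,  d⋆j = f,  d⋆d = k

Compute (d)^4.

k

d^1 = d
d^2 = d ⋆ d = k
d^3 = k ⋆ d = d
d^4 = d ⋆ d = k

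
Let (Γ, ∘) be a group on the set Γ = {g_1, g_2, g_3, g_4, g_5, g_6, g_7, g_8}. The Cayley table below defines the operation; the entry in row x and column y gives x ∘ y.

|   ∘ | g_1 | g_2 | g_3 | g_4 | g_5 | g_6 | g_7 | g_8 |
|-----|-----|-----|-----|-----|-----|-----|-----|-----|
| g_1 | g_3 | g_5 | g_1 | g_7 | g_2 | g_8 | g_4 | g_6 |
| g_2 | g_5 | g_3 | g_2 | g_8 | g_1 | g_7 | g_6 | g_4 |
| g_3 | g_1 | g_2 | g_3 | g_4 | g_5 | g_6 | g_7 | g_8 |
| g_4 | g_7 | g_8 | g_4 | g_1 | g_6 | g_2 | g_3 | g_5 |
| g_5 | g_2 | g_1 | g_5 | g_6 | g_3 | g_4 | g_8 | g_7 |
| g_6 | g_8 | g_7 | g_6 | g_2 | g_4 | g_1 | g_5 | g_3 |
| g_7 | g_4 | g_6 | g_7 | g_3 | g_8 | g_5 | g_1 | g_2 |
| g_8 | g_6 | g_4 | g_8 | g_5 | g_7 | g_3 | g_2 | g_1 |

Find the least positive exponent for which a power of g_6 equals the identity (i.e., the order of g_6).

4

The identity element is g_3 (its row matches the header).
g_6^1 = g_6
g_6^2 = g_6 ∘ g_6 = g_1
g_6^3 = g_1 ∘ g_6 = g_8
g_6^4 = g_8 ∘ g_6 = g_3
The first power of g_6 equal to the identity is g_6^4, so ord(g_6) = 4.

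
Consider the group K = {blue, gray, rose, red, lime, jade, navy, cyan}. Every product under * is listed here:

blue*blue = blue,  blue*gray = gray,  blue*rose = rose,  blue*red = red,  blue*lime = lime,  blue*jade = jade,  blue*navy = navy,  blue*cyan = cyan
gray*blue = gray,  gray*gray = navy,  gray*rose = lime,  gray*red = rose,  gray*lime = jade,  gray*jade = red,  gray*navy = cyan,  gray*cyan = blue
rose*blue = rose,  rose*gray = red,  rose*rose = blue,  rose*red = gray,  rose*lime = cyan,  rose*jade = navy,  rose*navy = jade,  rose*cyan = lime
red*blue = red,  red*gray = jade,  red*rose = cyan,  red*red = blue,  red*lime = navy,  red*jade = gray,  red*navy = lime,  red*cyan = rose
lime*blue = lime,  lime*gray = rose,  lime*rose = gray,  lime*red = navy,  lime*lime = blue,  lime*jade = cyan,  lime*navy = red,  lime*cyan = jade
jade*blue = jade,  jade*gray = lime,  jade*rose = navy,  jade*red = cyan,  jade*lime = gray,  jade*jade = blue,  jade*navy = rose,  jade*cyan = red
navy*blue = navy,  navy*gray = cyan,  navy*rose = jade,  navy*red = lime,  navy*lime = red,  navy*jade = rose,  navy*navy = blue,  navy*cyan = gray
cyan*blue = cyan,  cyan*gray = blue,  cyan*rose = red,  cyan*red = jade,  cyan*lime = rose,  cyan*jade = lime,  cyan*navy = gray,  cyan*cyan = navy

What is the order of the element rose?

The identity element is blue (its row matches the header).
rose^1 = rose
rose^2 = rose * rose = blue
The first power of rose equal to the identity is rose^2, so ord(rose) = 2.

2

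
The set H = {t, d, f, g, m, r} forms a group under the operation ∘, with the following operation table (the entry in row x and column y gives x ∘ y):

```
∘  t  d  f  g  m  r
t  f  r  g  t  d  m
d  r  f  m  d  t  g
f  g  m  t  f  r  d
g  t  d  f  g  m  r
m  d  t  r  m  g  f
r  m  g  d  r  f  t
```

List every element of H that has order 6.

Identity is g. Compute the order of each non-identity element by repeated multiplication:
  t: t → f → g  (order 3)
  d: d → f → m → t → r → g  (order 6)
  f: f → t → g  (order 3)
  m: m → g  (order 2)
  r: r → t → m → f → d → g  (order 6)
Elements of order 6: {d, r}.

{d, r}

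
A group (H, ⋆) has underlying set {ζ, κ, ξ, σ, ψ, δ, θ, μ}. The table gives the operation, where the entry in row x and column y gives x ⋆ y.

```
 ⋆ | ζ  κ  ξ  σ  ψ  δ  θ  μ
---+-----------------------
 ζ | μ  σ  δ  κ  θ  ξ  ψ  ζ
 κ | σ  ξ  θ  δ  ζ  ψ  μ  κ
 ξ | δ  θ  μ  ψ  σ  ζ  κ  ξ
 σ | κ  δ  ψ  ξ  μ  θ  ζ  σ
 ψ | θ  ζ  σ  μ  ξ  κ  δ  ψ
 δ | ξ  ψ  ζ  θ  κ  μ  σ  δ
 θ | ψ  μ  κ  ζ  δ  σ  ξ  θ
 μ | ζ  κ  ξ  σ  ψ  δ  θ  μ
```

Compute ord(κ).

The identity element is μ (its row matches the header).
κ^1 = κ
κ^2 = κ ⋆ κ = ξ
κ^3 = ξ ⋆ κ = θ
κ^4 = θ ⋆ κ = μ
The first power of κ equal to the identity is κ^4, so ord(κ) = 4.
(Structurally, H here is isomorphic to Z_2 x Z_4.)

4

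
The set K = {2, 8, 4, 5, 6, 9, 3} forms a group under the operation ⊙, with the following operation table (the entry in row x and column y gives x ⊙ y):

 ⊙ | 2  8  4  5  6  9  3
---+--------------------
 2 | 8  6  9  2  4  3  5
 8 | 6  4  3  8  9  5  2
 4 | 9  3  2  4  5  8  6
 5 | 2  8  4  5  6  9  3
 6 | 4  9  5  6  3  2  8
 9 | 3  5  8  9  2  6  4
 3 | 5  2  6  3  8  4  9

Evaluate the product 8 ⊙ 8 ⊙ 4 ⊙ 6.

8 ⊙ 8 = 4
4 ⊙ 4 = 2
2 ⊙ 6 = 4

4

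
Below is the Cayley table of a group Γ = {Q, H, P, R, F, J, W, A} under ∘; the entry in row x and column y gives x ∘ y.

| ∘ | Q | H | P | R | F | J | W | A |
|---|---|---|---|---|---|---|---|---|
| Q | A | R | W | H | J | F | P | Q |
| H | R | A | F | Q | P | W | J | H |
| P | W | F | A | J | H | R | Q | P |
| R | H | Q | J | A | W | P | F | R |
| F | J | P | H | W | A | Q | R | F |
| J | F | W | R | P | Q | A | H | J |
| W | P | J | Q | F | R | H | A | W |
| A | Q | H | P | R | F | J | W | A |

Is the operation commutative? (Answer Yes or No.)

Check whether the table is symmetric across its main diagonal.
Every entry (row x, col y) equals the entry (row y, col x), so Γ is abelian.
(In fact Γ ≅ the elementary abelian group (Z_2)^3.)

Yes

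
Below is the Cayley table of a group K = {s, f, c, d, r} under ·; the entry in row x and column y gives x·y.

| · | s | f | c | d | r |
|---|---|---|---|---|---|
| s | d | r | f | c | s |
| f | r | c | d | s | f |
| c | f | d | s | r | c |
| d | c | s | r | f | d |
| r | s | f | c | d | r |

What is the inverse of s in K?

First locate the identity: row r matches the header, so r is the identity.
Scan row s for r: s·f = r. Hence s^(-1) = f.

f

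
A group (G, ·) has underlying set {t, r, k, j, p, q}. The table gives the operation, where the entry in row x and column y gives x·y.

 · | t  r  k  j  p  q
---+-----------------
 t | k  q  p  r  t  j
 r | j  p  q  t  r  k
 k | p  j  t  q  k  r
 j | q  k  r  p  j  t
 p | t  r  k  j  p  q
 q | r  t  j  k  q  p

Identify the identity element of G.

The identity e satisfies e·x = x for all x, so its row in the table reproduces the column headers.
Row p reads: t, r, k, j, p, q — exactly the header order. So p is the identity.

p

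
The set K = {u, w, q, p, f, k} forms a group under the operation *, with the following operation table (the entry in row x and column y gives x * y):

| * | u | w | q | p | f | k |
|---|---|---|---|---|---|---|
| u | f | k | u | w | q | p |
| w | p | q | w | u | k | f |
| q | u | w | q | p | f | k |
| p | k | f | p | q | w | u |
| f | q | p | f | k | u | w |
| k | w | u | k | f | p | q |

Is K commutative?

No

f * w = p but w * f = k.
Since f and w do not commute, K is not abelian.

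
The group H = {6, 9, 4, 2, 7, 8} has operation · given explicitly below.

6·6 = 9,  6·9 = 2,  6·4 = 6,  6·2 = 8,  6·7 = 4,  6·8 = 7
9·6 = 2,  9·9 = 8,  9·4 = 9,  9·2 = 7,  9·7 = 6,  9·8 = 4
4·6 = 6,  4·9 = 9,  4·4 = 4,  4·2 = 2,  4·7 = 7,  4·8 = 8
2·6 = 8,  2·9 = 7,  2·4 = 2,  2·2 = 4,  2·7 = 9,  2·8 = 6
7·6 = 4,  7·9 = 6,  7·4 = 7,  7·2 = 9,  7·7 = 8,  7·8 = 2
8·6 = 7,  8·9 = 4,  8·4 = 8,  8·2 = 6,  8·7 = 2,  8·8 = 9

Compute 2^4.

2^1 = 2
2^2 = 2·2 = 4
2^3 = 4·2 = 2
2^4 = 2·2 = 4
(Structurally, H here is isomorphic to the cyclic group Z_6.)

4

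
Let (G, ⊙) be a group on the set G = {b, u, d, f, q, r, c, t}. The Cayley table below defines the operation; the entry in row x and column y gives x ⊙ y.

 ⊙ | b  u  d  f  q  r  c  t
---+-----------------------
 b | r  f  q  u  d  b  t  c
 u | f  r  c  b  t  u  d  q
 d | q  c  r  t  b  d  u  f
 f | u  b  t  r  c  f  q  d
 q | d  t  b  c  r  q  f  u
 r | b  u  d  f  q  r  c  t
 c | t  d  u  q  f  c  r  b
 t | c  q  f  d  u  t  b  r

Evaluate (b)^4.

r

b^1 = b
b^2 = b ⊙ b = r
b^3 = r ⊙ b = b
b^4 = b ⊙ b = r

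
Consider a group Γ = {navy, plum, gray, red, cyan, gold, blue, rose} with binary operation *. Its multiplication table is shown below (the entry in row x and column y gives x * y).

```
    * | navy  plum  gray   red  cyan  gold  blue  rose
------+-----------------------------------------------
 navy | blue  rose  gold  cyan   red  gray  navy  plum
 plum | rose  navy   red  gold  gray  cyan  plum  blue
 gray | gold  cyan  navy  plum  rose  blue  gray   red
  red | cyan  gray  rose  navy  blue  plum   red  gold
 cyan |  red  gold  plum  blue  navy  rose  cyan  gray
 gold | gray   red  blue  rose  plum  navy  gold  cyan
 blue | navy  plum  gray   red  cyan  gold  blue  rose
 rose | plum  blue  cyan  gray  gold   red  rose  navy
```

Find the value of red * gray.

rose

Read row red, column gray: red * gray = rose.
(Structurally, Γ here is isomorphic to the quaternion group Q_8.)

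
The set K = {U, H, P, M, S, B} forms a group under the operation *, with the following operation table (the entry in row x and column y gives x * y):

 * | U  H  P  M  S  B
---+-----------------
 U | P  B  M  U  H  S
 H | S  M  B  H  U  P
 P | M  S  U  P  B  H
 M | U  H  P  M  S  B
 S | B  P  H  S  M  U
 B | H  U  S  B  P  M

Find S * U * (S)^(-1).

The identity is M. In row S, the entry M sits in column S, so S^(-1) = S.
S * U = B
B * S = P
(Structurally, K here is isomorphic to the symmetric group S_3.)

P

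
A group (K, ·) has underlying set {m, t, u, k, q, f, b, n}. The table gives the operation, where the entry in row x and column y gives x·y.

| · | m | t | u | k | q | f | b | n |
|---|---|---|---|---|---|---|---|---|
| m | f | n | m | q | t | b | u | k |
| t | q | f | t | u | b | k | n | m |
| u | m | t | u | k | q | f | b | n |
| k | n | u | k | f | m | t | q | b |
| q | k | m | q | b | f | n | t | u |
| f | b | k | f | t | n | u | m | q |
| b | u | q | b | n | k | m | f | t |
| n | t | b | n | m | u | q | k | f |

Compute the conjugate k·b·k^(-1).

m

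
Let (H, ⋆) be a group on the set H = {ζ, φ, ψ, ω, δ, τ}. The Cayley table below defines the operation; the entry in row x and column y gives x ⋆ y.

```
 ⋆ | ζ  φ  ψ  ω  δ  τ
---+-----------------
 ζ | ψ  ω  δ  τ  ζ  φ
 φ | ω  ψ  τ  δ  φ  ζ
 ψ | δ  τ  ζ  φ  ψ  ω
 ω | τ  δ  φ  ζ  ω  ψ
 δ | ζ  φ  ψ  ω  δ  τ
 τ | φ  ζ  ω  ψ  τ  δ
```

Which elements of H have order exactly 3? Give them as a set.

Identity is δ. Compute the order of each non-identity element by repeated multiplication:
  ζ: ζ → ψ → δ  (order 3)
  φ: φ → ψ → τ → ζ → ω → δ  (order 6)
  ψ: ψ → ζ → δ  (order 3)
  ω: ω → ζ → τ → ψ → φ → δ  (order 6)
  τ: τ → δ  (order 2)
Elements of order 3: {ζ, ψ}.

{ζ, ψ}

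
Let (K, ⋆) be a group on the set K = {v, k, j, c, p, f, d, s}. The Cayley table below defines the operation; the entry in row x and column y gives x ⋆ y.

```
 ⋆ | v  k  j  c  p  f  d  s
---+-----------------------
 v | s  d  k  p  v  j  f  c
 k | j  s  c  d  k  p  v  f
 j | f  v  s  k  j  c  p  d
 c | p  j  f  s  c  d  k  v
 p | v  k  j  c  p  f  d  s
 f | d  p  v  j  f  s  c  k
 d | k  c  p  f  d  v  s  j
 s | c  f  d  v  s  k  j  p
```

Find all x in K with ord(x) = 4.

{c, d, f, j, k, v}

Identity is p. Compute the order of each non-identity element by repeated multiplication:
  v: v → s → c → p  (order 4)
  k: k → s → f → p  (order 4)
  j: j → s → d → p  (order 4)
  c: c → s → v → p  (order 4)
  f: f → s → k → p  (order 4)
  d: d → s → j → p  (order 4)
  s: s → p  (order 2)
Elements of order 4: {c, d, f, j, k, v}.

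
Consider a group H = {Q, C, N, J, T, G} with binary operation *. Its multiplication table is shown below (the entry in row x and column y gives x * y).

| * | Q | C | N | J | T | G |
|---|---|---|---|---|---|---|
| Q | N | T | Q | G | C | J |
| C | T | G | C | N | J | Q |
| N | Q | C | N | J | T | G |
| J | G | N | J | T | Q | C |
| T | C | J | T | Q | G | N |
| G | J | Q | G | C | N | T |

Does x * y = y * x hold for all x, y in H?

Yes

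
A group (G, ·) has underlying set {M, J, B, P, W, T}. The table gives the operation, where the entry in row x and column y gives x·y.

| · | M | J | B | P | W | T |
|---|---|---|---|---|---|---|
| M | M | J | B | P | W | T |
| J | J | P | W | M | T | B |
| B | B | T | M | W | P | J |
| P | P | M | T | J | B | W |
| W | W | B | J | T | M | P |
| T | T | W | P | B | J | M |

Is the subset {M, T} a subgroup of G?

{M, T} contains the identity M.
Checking products: every product of two elements of {M, T} (read from the table) lies in {M, T}, so the set is closed.
In a finite group, a nonempty closed subset is a subgroup. So {M, T} ≤ G.

Yes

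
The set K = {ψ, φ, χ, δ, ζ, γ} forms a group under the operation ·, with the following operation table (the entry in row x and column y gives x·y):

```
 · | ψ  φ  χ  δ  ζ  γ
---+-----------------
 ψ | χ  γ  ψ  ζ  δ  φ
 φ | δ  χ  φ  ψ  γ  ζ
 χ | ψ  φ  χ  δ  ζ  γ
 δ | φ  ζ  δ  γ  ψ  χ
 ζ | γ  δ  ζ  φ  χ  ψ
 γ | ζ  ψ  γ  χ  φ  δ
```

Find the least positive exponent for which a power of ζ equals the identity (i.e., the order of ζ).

2

The identity element is χ (its row matches the header).
ζ^1 = ζ
ζ^2 = ζ·ζ = χ
The first power of ζ equal to the identity is ζ^2, so ord(ζ) = 2.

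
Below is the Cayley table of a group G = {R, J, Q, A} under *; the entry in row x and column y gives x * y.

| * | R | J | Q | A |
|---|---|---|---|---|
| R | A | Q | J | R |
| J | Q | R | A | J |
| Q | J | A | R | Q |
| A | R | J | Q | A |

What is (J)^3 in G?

Q

J^1 = J
J^2 = J * J = R
J^3 = R * J = Q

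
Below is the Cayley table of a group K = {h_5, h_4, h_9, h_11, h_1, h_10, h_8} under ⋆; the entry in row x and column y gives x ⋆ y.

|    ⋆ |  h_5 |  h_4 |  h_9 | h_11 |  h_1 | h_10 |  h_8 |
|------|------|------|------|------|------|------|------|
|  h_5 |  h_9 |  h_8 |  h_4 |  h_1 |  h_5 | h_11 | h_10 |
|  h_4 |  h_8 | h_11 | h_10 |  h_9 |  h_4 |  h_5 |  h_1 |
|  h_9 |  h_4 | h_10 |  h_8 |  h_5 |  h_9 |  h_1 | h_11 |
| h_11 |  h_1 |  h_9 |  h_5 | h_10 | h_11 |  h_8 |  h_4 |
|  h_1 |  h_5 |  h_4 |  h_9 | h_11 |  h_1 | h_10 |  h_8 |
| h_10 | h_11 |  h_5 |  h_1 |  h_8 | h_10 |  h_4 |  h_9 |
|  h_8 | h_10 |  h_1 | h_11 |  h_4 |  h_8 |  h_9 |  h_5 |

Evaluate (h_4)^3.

h_9

h_4^1 = h_4
h_4^2 = h_4 ⋆ h_4 = h_11
h_4^3 = h_11 ⋆ h_4 = h_9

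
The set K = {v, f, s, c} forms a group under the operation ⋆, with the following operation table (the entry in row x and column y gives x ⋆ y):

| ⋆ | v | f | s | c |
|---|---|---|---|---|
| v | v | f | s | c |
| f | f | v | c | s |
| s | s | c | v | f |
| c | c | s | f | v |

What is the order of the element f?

2

The identity element is v (its row matches the header).
f^1 = f
f^2 = f ⋆ f = v
The first power of f equal to the identity is f^2, so ord(f) = 2.
(Structurally, K here is isomorphic to the Klein four-group V_4.)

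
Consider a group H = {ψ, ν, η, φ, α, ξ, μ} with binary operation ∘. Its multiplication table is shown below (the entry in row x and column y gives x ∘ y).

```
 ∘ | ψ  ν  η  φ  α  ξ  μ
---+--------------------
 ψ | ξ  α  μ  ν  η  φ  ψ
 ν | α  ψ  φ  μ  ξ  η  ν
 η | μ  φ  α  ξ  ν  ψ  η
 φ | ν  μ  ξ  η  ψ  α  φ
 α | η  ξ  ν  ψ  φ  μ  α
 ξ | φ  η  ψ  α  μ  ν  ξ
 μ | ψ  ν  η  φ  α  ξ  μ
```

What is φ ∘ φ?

η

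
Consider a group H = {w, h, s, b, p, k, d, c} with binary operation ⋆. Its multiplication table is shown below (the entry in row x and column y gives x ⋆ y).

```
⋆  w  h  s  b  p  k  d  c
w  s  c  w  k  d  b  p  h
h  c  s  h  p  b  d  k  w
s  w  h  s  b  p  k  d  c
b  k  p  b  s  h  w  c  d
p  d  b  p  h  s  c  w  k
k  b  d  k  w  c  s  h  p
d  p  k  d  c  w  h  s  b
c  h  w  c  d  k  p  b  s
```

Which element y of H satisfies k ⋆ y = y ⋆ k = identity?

k

First locate the identity: row s matches the header, so s is the identity.
Scan row k for s: k ⋆ k = s. Hence k^(-1) = k.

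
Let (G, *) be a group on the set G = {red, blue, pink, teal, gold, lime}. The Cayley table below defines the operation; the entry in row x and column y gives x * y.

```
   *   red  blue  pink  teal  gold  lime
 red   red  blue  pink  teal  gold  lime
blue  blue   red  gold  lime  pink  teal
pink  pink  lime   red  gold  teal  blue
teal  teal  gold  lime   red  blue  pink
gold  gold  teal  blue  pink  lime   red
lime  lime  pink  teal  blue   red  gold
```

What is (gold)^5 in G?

gold^1 = gold
gold^2 = gold * gold = lime
gold^3 = lime * gold = red
gold^4 = red * gold = gold
gold^5 = gold * gold = lime

lime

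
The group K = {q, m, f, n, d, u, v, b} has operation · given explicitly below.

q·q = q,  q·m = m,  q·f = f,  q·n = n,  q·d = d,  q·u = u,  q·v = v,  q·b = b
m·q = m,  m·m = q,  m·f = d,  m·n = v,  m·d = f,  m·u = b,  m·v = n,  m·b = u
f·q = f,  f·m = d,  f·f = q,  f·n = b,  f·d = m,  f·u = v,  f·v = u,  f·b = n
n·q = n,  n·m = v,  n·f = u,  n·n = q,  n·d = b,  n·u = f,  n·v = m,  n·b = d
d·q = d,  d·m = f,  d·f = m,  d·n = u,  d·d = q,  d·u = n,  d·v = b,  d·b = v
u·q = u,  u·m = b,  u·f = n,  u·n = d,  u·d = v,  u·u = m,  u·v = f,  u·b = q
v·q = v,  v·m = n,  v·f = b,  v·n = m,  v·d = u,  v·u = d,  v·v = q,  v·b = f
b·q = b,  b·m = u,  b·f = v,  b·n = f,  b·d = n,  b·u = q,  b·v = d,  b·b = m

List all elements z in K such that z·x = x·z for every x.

An element z is central iff its row equals its column in the table.
For b: b·f = v ≠ n = f·b, so b ∉ Z.
Checking each element this way leaves Z(K) = {m, q}.

{m, q}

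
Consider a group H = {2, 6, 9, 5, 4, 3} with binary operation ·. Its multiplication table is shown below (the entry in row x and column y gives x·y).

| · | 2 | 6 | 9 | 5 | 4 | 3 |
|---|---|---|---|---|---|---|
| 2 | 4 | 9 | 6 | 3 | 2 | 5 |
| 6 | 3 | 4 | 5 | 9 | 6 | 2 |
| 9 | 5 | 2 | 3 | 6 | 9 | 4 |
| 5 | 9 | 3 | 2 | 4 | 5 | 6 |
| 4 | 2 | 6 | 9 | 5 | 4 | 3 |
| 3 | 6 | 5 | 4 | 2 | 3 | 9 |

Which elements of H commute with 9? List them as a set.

Compare row 9 with column 9 entry by entry.
3·9 = 4 = 9·3, so 3 commutes with 9.
2·9 = 6 but 9·2 = 5, so 2 does not.
Collecting the elements that commute with 9: C(9) = {3, 4, 9}.

{3, 4, 9}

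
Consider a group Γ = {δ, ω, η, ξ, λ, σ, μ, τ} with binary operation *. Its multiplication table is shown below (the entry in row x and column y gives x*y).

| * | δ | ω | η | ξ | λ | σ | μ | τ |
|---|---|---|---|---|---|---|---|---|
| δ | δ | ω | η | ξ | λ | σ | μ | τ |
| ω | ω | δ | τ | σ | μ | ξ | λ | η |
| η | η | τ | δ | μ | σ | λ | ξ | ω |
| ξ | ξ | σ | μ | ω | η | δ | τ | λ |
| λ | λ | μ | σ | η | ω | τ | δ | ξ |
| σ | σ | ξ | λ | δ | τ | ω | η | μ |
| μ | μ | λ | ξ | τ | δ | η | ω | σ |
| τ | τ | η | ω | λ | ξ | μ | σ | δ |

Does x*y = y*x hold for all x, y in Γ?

Yes

Check whether the table is symmetric across its main diagonal.
Every entry (row x, col y) equals the entry (row y, col x), so Γ is abelian.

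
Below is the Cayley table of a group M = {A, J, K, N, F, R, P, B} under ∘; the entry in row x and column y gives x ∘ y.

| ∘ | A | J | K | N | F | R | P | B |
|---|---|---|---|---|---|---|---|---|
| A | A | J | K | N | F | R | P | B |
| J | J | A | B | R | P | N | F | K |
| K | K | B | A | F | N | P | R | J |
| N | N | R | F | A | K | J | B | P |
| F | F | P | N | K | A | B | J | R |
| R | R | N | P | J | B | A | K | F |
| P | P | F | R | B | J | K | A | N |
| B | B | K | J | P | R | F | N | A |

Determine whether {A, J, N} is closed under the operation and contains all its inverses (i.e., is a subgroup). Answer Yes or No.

J ∘ N = R, which is not in {A, J, N}.
The subset is not closed under ∘, so it is not a subgroup.

No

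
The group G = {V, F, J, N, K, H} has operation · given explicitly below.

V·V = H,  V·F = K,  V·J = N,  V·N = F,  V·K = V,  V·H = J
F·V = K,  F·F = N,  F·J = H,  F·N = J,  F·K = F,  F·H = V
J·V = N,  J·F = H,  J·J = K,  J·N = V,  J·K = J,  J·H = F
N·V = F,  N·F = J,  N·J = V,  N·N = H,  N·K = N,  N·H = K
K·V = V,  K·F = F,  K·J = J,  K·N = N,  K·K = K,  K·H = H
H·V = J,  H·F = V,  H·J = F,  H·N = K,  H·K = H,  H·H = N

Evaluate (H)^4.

H^1 = H
H^2 = H·H = N
H^3 = N·H = K
H^4 = K·H = H

H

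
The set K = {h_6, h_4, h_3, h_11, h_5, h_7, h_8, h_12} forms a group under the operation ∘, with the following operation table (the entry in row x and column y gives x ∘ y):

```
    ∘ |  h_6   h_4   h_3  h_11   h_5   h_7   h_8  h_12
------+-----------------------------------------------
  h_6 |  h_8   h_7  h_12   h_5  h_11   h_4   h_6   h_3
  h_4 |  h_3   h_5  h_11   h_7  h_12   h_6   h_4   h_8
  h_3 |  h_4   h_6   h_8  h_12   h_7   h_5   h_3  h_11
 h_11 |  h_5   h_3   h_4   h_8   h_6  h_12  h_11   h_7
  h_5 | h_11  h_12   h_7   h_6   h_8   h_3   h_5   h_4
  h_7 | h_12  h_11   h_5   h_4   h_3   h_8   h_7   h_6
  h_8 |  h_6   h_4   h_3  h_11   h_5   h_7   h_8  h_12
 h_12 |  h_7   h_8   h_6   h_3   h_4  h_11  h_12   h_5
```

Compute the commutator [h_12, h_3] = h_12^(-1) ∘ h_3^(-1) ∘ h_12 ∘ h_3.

h_5

Identity is h_8; from the table h_12^(-1) = h_4 and h_3^(-1) = h_3.
h_4 ∘ h_3 = h_11
h_11 ∘ h_12 = h_7
h_7 ∘ h_3 = h_5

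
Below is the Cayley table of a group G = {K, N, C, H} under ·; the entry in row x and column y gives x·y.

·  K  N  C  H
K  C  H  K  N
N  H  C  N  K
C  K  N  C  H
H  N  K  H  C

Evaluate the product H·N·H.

H·N = K
K·H = N

N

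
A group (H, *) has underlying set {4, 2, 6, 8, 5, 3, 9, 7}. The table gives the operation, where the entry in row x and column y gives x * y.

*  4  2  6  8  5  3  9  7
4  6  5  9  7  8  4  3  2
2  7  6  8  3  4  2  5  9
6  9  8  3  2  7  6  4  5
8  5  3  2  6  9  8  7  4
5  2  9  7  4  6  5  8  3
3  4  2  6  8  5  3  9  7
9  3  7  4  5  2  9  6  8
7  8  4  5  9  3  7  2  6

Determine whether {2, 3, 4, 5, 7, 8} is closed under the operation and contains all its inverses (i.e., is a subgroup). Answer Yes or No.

No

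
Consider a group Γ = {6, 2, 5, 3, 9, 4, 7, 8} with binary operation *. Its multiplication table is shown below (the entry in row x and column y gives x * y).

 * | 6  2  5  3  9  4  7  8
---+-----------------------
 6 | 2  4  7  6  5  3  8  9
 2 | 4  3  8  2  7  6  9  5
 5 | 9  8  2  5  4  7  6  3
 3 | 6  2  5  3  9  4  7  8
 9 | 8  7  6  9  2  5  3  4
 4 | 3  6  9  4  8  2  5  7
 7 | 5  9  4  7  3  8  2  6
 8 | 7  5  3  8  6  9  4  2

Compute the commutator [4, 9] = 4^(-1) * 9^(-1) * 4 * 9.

2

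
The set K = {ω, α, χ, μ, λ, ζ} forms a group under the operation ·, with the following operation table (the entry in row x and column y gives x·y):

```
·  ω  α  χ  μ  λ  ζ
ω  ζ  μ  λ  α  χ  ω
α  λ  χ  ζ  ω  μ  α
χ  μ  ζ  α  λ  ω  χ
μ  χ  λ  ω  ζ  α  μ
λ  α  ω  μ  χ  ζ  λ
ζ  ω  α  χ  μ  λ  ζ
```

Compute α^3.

α^1 = α
α^2 = α·α = χ
α^3 = χ·α = ζ
(Structurally, K here is isomorphic to the symmetric group S_3.)

ζ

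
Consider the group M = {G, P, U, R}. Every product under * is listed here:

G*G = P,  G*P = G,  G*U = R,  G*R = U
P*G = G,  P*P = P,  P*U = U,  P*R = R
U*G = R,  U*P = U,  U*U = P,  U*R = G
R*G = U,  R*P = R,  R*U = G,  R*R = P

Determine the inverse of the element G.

G

First locate the identity: row P matches the header, so P is the identity.
Scan row G for P: G * G = P. Hence G^(-1) = G.
(Structurally, M here is isomorphic to the Klein four-group V_4.)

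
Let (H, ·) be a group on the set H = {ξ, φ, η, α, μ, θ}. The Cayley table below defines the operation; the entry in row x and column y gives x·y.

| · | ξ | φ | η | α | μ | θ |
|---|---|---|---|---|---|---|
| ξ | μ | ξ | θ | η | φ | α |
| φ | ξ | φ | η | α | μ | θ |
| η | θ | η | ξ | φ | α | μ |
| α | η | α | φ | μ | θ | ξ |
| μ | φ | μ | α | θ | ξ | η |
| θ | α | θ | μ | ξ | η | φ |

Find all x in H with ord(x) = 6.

{α, η}

Identity is φ. Compute the order of each non-identity element by repeated multiplication:
  ξ: ξ → μ → φ  (order 3)
  η: η → ξ → θ → μ → α → φ  (order 6)
  α: α → μ → θ → ξ → η → φ  (order 6)
  μ: μ → ξ → φ  (order 3)
  θ: θ → φ  (order 2)
Elements of order 6: {α, η}.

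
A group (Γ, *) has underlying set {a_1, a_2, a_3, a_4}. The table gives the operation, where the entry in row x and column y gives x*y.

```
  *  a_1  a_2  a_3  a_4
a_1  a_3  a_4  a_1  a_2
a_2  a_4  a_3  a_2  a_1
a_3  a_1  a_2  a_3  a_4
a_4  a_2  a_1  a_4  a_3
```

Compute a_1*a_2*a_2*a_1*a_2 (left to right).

a_2

a_1*a_2 = a_4
a_4*a_2 = a_1
a_1*a_1 = a_3
a_3*a_2 = a_2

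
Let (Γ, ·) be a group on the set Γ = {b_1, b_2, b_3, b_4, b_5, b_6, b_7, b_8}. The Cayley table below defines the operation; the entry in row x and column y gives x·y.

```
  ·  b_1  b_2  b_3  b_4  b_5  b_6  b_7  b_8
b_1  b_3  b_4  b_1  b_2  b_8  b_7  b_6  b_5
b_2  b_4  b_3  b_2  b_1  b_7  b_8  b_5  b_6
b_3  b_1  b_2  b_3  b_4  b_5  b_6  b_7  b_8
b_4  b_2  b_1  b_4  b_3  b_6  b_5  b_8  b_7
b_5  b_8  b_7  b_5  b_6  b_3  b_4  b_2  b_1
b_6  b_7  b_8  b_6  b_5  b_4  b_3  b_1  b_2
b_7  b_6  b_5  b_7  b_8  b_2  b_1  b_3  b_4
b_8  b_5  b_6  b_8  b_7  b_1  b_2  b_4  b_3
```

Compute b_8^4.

b_8^1 = b_8
b_8^2 = b_8·b_8 = b_3
b_8^3 = b_3·b_8 = b_8
b_8^4 = b_8·b_8 = b_3

b_3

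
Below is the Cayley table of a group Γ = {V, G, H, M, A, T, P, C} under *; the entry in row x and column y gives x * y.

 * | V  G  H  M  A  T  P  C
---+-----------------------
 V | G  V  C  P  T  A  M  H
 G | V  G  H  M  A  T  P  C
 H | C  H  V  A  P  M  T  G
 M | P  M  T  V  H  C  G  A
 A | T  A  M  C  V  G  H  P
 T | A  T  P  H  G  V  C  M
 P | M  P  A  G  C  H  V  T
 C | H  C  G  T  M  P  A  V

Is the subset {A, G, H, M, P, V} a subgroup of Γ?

V * H = C, which is not in {A, G, H, M, P, V}.
The subset is not closed under *, so it is not a subgroup.
(Structurally, Γ here is isomorphic to the quaternion group Q_8.)

No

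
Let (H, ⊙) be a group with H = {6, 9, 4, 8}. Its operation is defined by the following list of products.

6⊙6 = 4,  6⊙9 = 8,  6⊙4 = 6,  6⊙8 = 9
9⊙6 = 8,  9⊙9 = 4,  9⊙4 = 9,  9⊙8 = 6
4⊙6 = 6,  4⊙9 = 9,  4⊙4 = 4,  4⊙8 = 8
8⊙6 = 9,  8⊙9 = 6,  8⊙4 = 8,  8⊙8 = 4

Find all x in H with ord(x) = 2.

Identity is 4. Compute the order of each non-identity element by repeated multiplication:
  6: 6 → 4  (order 2)
  9: 9 → 4  (order 2)
  8: 8 → 4  (order 2)
Elements of order 2: {6, 8, 9}.
(Structurally, H here is isomorphic to the Klein four-group V_4.)

{6, 8, 9}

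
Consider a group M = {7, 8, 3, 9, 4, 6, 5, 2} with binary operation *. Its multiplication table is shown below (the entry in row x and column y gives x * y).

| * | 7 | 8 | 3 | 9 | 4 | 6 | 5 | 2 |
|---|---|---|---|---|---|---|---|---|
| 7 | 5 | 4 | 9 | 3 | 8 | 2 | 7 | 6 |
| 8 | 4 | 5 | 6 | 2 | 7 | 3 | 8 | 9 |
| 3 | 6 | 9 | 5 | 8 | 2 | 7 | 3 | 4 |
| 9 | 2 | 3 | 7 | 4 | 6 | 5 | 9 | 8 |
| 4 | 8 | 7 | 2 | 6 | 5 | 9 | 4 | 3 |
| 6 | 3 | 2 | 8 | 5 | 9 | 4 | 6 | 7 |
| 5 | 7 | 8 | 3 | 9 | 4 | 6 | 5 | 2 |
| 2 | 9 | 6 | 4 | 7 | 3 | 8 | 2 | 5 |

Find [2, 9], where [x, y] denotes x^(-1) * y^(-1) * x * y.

Identity is 5; from the table 2^(-1) = 2 and 9^(-1) = 6.
2 * 6 = 8
8 * 2 = 9
9 * 9 = 4

4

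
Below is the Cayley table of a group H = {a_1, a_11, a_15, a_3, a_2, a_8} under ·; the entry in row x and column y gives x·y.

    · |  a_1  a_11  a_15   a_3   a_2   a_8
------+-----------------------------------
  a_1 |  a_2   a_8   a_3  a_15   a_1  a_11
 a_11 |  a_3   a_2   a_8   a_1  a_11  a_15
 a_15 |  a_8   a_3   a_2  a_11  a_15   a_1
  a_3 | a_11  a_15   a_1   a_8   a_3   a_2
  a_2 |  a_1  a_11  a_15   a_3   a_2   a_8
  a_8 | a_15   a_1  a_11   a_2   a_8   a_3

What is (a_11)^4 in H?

a_11^1 = a_11
a_11^2 = a_11·a_11 = a_2
a_11^3 = a_2·a_11 = a_11
a_11^4 = a_11·a_11 = a_2

a_2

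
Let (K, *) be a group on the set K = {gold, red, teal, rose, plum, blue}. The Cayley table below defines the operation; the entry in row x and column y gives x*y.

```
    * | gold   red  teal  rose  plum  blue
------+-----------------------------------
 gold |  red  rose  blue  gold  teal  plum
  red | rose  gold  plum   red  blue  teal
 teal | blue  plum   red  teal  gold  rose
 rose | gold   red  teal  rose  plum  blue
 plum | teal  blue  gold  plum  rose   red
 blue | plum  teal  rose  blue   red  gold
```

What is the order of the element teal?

6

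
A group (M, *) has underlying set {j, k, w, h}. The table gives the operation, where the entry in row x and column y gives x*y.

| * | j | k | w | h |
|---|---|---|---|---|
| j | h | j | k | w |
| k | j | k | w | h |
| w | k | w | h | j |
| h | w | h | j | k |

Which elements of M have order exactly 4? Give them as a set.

Identity is k. Compute the order of each non-identity element by repeated multiplication:
  j: j → h → w → k  (order 4)
  w: w → h → j → k  (order 4)
  h: h → k  (order 2)
Elements of order 4: {j, w}.

{j, w}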